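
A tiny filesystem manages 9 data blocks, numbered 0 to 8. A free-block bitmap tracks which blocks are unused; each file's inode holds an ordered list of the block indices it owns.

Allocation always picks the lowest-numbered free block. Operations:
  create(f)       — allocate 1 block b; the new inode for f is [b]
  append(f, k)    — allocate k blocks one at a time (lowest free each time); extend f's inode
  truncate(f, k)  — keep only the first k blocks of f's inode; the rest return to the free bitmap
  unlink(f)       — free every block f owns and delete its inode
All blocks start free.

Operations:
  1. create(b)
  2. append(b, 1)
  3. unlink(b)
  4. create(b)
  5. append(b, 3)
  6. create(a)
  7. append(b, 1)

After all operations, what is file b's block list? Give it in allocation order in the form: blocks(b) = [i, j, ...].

blocks(b) = [0, 1, 2, 3, 5]

  1. create(b)  ⇒  F........  {b→[0]}
  2. append(b, 1)  ⇒  FF.......  {b→[0, 1]}
  3. unlink(b)  ⇒  .........  {}
  4. create(b)  ⇒  F........  {b→[0]}
  5. append(b, 3)  ⇒  FFFF.....  {b→[0, 1, 2, 3]}
  6. create(a)  ⇒  FFFFF....  {a→[4]; b→[0, 1, 2, 3]}
  7. append(b, 1)  ⇒  FFFFFF...  {a→[4]; b→[0, 1, 2, 3, 5]}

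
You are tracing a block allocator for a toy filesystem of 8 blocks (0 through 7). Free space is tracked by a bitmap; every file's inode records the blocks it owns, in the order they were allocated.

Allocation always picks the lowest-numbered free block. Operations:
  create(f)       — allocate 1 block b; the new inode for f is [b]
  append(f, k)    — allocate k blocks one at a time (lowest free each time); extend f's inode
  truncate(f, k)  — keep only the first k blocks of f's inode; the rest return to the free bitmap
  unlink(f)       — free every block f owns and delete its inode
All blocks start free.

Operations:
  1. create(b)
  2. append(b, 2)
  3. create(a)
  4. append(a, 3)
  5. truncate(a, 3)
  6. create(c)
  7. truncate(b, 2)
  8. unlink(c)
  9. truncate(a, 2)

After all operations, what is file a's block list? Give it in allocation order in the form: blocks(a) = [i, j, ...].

after create(b) → b:[0]  free=[F.......]
after append(b, 2) → b:[0, 1, 2]  free=[FFF.....]
after create(a) → a:[3], b:[0, 1, 2]  free=[FFFF....]
after append(a, 3) → a:[3, 4, 5, 6], b:[0, 1, 2]  free=[FFFFFFF.]
after truncate(a, 3) → a:[3, 4, 5], b:[0, 1, 2]  free=[FFFFFF..]
after create(c) → a:[3, 4, 5], b:[0, 1, 2], c:[6]  free=[FFFFFFF.]
after truncate(b, 2) → a:[3, 4, 5], b:[0, 1], c:[6]  free=[FF.FFFF.]
after unlink(c) → a:[3, 4, 5], b:[0, 1]  free=[FF.FFF..]
after truncate(a, 2) → a:[3, 4], b:[0, 1]  free=[FF.FF...]

blocks(a) = [3, 4]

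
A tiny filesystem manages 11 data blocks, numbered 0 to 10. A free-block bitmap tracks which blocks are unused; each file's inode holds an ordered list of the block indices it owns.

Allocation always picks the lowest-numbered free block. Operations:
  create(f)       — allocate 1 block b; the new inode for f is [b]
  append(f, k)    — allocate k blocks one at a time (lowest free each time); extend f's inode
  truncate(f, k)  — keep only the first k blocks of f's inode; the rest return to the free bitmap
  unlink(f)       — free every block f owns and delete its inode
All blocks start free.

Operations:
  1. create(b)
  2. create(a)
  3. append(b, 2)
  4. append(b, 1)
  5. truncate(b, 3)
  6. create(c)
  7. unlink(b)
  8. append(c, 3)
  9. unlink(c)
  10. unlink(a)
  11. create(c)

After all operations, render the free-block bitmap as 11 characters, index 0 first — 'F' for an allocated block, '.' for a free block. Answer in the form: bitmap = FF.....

bitmap = F..........

[1] create(b) — b=0 (map F..........)
[2] create(a) — a=1 b=0 (map FF.........)
[3] append(b, 2) — a=1 b=0,2,3 (map FFFF.......)
[4] append(b, 1) — a=1 b=0,2,3,4 (map FFFFF......)
[5] truncate(b, 3) — a=1 b=0,2,3 (map FFFF.......)
[6] create(c) — a=1 b=0,2,3 c=4 (map FFFFF......)
[7] unlink(b) — a=1 c=4 (map .F..F......)
[8] append(c, 3) — a=1 c=4,0,2,3 (map FFFFF......)
[9] unlink(c) — a=1 (map .F.........)
[10] unlink(a) —  (map ...........)
[11] create(c) — c=0 (map F..........)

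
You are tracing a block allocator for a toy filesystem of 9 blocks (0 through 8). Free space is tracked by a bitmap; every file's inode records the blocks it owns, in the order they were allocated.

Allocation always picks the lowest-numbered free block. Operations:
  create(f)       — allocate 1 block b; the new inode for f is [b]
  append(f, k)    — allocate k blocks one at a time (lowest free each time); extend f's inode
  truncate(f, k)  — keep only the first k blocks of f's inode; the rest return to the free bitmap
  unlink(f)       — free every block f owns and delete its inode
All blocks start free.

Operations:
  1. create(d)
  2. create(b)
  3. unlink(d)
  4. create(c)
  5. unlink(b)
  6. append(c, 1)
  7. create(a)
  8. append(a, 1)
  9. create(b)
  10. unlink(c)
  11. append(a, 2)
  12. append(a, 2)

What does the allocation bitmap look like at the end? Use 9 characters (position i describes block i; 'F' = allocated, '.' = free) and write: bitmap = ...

after create(d) → d:[0]  free=[F........]
after create(b) → b:[1], d:[0]  free=[FF.......]
after unlink(d) → b:[1]  free=[.F.......]
after create(c) → b:[1], c:[0]  free=[FF.......]
after unlink(b) → c:[0]  free=[F........]
after append(c, 1) → c:[0, 1]  free=[FF.......]
after create(a) → a:[2], c:[0, 1]  free=[FFF......]
after append(a, 1) → a:[2, 3], c:[0, 1]  free=[FFFF.....]
after create(b) → a:[2, 3], b:[4], c:[0, 1]  free=[FFFFF....]
after unlink(c) → a:[2, 3], b:[4]  free=[..FFF....]
after append(a, 2) → a:[2, 3, 0, 1], b:[4]  free=[FFFFF....]
after append(a, 2) → a:[2, 3, 0, 1, 5, 6], b:[4]  free=[FFFFFFF..]

bitmap = FFFFFFF..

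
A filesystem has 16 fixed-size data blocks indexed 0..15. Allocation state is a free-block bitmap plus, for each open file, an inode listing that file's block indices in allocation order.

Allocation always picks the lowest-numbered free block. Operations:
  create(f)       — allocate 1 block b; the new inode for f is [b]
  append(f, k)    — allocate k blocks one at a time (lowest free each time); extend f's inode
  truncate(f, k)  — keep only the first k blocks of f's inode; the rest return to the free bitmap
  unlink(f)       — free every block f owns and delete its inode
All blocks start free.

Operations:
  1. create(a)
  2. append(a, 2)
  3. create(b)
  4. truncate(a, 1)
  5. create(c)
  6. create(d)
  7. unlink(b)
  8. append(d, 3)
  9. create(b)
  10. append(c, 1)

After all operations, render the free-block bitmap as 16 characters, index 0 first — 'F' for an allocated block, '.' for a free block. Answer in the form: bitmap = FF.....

[1] create(a) — a=0 (map F...............)
[2] append(a, 2) — a=0,1,2 (map FFF.............)
[3] create(b) — a=0,1,2 b=3 (map FFFF............)
[4] truncate(a, 1) — a=0 b=3 (map F..F............)
[5] create(c) — a=0 b=3 c=1 (map FF.F............)
[6] create(d) — a=0 b=3 c=1 d=2 (map FFFF............)
[7] unlink(b) — a=0 c=1 d=2 (map FFF.............)
[8] append(d, 3) — a=0 c=1 d=2,3,4,5 (map FFFFFF..........)
[9] create(b) — a=0 b=6 c=1 d=2,3,4,5 (map FFFFFFF.........)
[10] append(c, 1) — a=0 b=6 c=1,7 d=2,3,4,5 (map FFFFFFFF........)

bitmap = FFFFFFFF........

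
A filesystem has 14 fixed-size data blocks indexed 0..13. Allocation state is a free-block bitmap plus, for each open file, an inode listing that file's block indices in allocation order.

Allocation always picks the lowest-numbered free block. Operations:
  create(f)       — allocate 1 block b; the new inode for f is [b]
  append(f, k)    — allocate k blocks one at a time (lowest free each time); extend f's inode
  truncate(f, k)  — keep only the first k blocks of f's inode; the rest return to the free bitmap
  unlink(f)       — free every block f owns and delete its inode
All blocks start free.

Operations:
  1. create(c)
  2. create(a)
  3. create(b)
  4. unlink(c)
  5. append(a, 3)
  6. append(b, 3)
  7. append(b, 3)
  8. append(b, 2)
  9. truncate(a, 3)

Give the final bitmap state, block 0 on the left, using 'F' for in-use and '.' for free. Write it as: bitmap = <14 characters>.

bitmap = FFFF.FFFFFFFF.

after create(c) → c:[0]  free=[F.............]
after create(a) → a:[1], c:[0]  free=[FF............]
after create(b) → a:[1], b:[2], c:[0]  free=[FFF...........]
after unlink(c) → a:[1], b:[2]  free=[.FF...........]
after append(a, 3) → a:[1, 0, 3, 4], b:[2]  free=[FFFFF.........]
after append(b, 3) → a:[1, 0, 3, 4], b:[2, 5, 6, 7]  free=[FFFFFFFF......]
after append(b, 3) → a:[1, 0, 3, 4], b:[2, 5, 6, 7, 8, 9, 10]  free=[FFFFFFFFFFF...]
after append(b, 2) → a:[1, 0, 3, 4], b:[2, 5, 6, 7, 8, 9, 10, 11, 12]  free=[FFFFFFFFFFFFF.]
after truncate(a, 3) → a:[1, 0, 3], b:[2, 5, 6, 7, 8, 9, 10, 11, 12]  free=[FFFF.FFFFFFFF.]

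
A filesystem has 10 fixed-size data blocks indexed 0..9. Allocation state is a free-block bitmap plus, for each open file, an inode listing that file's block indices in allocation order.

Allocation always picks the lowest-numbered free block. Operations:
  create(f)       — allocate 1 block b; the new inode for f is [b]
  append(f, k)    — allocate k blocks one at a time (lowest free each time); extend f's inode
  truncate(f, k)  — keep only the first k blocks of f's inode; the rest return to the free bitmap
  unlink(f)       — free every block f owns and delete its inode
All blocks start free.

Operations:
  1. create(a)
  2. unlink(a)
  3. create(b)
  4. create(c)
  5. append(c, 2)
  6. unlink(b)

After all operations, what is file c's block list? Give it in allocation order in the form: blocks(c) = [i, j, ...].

blocks(c) = [1, 2, 3]

after create(a) → a:[0]  free=[F.........]
after unlink(a) →   free=[..........]
after create(b) → b:[0]  free=[F.........]
after create(c) → b:[0], c:[1]  free=[FF........]
after append(c, 2) → b:[0], c:[1, 2, 3]  free=[FFFF......]
after unlink(b) → c:[1, 2, 3]  free=[.FFF......]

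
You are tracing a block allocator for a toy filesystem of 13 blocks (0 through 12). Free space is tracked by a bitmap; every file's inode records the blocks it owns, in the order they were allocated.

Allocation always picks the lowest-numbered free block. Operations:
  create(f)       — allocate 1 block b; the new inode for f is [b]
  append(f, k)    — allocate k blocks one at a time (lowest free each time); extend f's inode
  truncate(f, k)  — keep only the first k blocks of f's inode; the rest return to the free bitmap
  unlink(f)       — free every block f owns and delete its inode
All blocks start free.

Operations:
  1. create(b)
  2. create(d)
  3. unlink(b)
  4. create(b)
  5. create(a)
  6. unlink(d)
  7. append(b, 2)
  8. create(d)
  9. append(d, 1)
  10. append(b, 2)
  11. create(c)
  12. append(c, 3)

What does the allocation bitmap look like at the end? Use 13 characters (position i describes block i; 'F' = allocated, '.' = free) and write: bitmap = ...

create(b): bitmap=F............ | b=[0]
create(d): bitmap=FF........... | b=[0] d=[1]
unlink(b): bitmap=.F........... | d=[1]
create(b): bitmap=FF........... | b=[0] d=[1]
create(a): bitmap=FFF.......... | a=[2] b=[0] d=[1]
unlink(d): bitmap=F.F.......... | a=[2] b=[0]
append(b, 2): bitmap=FFFF......... | a=[2] b=[0, 1, 3]
create(d): bitmap=FFFFF........ | a=[2] b=[0, 1, 3] d=[4]
append(d, 1): bitmap=FFFFFF....... | a=[2] b=[0, 1, 3] d=[4, 5]
append(b, 2): bitmap=FFFFFFFF..... | a=[2] b=[0, 1, 3, 6, 7] d=[4, 5]
create(c): bitmap=FFFFFFFFF.... | a=[2] b=[0, 1, 3, 6, 7] c=[8] d=[4, 5]
append(c, 3): bitmap=FFFFFFFFFFFF. | a=[2] b=[0, 1, 3, 6, 7] c=[8, 9, 10, 11] d=[4, 5]

bitmap = FFFFFFFFFFFF.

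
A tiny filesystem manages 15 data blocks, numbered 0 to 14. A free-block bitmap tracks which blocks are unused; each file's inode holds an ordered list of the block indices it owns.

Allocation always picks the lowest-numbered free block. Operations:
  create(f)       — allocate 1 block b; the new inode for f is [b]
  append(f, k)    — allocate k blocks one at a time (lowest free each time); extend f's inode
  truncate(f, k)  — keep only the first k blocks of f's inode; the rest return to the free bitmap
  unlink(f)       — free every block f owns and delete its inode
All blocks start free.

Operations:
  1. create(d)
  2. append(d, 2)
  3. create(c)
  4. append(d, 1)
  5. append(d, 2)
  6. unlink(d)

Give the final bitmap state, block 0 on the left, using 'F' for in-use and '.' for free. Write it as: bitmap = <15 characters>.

after create(d) → d:[0]  free=[F..............]
after append(d, 2) → d:[0, 1, 2]  free=[FFF............]
after create(c) → c:[3], d:[0, 1, 2]  free=[FFFF...........]
after append(d, 1) → c:[3], d:[0, 1, 2, 4]  free=[FFFFF..........]
after append(d, 2) → c:[3], d:[0, 1, 2, 4, 5, 6]  free=[FFFFFFF........]
after unlink(d) → c:[3]  free=[...F...........]

bitmap = ...F...........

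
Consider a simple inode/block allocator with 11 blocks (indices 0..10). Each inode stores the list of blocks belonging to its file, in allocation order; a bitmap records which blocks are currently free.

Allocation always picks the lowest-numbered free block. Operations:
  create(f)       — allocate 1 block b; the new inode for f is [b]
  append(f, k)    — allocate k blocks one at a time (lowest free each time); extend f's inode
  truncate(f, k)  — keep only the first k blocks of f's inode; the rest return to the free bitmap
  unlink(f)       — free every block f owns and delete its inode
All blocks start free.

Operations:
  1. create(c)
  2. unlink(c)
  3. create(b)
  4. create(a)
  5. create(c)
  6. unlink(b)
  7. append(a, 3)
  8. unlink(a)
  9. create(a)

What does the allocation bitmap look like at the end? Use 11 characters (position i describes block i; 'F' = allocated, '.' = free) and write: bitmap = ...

create(c): bitmap=F.......... | c=[0]
unlink(c): bitmap=........... | 
create(b): bitmap=F.......... | b=[0]
create(a): bitmap=FF......... | a=[1] b=[0]
create(c): bitmap=FFF........ | a=[1] b=[0] c=[2]
unlink(b): bitmap=.FF........ | a=[1] c=[2]
append(a, 3): bitmap=FFFFF...... | a=[1, 0, 3, 4] c=[2]
unlink(a): bitmap=..F........ | c=[2]
create(a): bitmap=F.F........ | a=[0] c=[2]

bitmap = F.F........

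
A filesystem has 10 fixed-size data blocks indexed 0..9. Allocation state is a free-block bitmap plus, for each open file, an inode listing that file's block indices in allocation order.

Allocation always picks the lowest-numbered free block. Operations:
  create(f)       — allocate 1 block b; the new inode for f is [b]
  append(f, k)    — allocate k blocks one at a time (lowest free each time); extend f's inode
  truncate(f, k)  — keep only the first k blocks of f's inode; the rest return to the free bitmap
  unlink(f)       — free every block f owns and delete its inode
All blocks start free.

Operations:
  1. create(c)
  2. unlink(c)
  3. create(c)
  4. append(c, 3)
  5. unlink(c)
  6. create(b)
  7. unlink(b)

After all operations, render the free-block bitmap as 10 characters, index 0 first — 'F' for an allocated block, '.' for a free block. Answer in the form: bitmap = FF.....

bitmap = ..........

after create(c) → c:[0]  free=[F.........]
after unlink(c) →   free=[..........]
after create(c) → c:[0]  free=[F.........]
after append(c, 3) → c:[0, 1, 2, 3]  free=[FFFF......]
after unlink(c) →   free=[..........]
after create(b) → b:[0]  free=[F.........]
after unlink(b) →   free=[..........]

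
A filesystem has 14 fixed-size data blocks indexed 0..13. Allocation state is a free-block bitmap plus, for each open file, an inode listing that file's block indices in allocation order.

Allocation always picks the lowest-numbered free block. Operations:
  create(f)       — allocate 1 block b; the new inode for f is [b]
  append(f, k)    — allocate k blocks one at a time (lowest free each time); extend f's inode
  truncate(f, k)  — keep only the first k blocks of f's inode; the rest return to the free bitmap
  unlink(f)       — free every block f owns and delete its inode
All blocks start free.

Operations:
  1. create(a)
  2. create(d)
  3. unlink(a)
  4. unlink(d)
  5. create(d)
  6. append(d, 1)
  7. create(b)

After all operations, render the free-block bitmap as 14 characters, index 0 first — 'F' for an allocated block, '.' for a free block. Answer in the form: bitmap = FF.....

bitmap = FFF...........

[1] create(a) — a=0 (map F.............)
[2] create(d) — a=0 d=1 (map FF............)
[3] unlink(a) — d=1 (map .F............)
[4] unlink(d) —  (map ..............)
[5] create(d) — d=0 (map F.............)
[6] append(d, 1) — d=0,1 (map FF............)
[7] create(b) — b=2 d=0,1 (map FFF...........)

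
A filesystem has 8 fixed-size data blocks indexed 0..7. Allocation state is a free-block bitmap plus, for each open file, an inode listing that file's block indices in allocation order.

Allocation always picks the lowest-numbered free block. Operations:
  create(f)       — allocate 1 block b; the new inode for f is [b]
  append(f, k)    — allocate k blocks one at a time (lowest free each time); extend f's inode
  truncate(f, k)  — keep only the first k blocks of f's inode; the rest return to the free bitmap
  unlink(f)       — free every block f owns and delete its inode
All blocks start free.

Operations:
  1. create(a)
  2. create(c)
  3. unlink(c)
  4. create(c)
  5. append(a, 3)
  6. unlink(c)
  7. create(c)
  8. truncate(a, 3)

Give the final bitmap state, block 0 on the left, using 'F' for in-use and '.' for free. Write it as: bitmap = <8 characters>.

create(a): bitmap=F....... | a=[0]
create(c): bitmap=FF...... | a=[0] c=[1]
unlink(c): bitmap=F....... | a=[0]
create(c): bitmap=FF...... | a=[0] c=[1]
append(a, 3): bitmap=FFFFF... | a=[0, 2, 3, 4] c=[1]
unlink(c): bitmap=F.FFF... | a=[0, 2, 3, 4]
create(c): bitmap=FFFFF... | a=[0, 2, 3, 4] c=[1]
truncate(a, 3): bitmap=FFFF.... | a=[0, 2, 3] c=[1]

bitmap = FFFF....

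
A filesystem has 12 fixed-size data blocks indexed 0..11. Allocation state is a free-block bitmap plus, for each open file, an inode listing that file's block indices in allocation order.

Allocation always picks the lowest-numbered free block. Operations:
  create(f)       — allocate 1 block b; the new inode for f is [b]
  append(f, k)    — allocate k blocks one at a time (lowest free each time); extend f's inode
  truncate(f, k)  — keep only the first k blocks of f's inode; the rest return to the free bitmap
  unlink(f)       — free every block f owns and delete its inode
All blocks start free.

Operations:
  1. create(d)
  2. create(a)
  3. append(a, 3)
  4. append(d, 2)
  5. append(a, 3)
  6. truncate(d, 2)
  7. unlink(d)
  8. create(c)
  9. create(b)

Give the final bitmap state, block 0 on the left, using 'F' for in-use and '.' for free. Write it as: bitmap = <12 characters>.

bitmap = FFFFFF.FFF..

after create(d) → d:[0]  free=[F...........]
after create(a) → a:[1], d:[0]  free=[FF..........]
after append(a, 3) → a:[1, 2, 3, 4], d:[0]  free=[FFFFF.......]
after append(d, 2) → a:[1, 2, 3, 4], d:[0, 5, 6]  free=[FFFFFFF.....]
after append(a, 3) → a:[1, 2, 3, 4, 7, 8, 9], d:[0, 5, 6]  free=[FFFFFFFFFF..]
after truncate(d, 2) → a:[1, 2, 3, 4, 7, 8, 9], d:[0, 5]  free=[FFFFFF.FFF..]
after unlink(d) → a:[1, 2, 3, 4, 7, 8, 9]  free=[.FFFF..FFF..]
after create(c) → a:[1, 2, 3, 4, 7, 8, 9], c:[0]  free=[FFFFF..FFF..]
after create(b) → a:[1, 2, 3, 4, 7, 8, 9], b:[5], c:[0]  free=[FFFFFF.FFF..]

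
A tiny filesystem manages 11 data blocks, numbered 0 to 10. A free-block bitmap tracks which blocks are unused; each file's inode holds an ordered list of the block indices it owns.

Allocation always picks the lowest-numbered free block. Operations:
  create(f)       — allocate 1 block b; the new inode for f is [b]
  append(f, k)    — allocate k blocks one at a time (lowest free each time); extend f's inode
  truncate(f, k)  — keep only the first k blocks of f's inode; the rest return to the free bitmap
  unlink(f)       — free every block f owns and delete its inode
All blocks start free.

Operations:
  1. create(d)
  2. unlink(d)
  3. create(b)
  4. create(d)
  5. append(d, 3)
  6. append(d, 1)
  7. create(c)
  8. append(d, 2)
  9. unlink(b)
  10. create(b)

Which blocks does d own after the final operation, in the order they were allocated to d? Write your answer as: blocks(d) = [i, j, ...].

blocks(d) = [1, 2, 3, 4, 5, 7, 8]

create(d): bitmap=F.......... | d=[0]
unlink(d): bitmap=........... | 
create(b): bitmap=F.......... | b=[0]
create(d): bitmap=FF......... | b=[0] d=[1]
append(d, 3): bitmap=FFFFF...... | b=[0] d=[1, 2, 3, 4]
append(d, 1): bitmap=FFFFFF..... | b=[0] d=[1, 2, 3, 4, 5]
create(c): bitmap=FFFFFFF.... | b=[0] c=[6] d=[1, 2, 3, 4, 5]
append(d, 2): bitmap=FFFFFFFFF.. | b=[0] c=[6] d=[1, 2, 3, 4, 5, 7, 8]
unlink(b): bitmap=.FFFFFFFF.. | c=[6] d=[1, 2, 3, 4, 5, 7, 8]
create(b): bitmap=FFFFFFFFF.. | b=[0] c=[6] d=[1, 2, 3, 4, 5, 7, 8]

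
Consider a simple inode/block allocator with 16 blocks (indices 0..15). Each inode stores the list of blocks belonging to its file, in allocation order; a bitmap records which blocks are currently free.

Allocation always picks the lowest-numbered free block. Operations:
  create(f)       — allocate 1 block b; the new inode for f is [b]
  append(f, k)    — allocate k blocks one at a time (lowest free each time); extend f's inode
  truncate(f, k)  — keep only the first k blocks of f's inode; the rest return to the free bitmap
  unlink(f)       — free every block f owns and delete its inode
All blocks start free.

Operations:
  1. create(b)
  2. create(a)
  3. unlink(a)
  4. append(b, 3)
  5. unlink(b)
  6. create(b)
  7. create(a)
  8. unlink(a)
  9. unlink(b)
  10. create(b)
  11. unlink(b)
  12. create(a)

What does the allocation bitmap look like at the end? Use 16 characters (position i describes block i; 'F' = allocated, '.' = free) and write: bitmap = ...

bitmap = F...............

[1] create(b) — b=0 (map F...............)
[2] create(a) — a=1 b=0 (map FF..............)
[3] unlink(a) — b=0 (map F...............)
[4] append(b, 3) — b=0,1,2,3 (map FFFF............)
[5] unlink(b) —  (map ................)
[6] create(b) — b=0 (map F...............)
[7] create(a) — a=1 b=0 (map FF..............)
[8] unlink(a) — b=0 (map F...............)
[9] unlink(b) —  (map ................)
[10] create(b) — b=0 (map F...............)
[11] unlink(b) —  (map ................)
[12] create(a) — a=0 (map F...............)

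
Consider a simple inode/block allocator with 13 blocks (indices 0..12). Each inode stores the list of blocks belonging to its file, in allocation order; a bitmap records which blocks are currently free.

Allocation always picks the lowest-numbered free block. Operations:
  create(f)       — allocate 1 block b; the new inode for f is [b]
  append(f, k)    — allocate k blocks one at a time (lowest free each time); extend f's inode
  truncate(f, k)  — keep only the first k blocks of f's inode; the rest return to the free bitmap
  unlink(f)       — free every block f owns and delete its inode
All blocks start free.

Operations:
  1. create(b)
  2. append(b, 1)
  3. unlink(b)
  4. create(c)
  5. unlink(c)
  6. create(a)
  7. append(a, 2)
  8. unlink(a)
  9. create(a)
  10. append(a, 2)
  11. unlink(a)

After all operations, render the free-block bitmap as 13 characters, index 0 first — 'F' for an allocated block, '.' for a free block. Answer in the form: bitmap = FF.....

create(b): bitmap=F............ | b=[0]
append(b, 1): bitmap=FF........... | b=[0, 1]
unlink(b): bitmap=............. | 
create(c): bitmap=F............ | c=[0]
unlink(c): bitmap=............. | 
create(a): bitmap=F............ | a=[0]
append(a, 2): bitmap=FFF.......... | a=[0, 1, 2]
unlink(a): bitmap=............. | 
create(a): bitmap=F............ | a=[0]
append(a, 2): bitmap=FFF.......... | a=[0, 1, 2]
unlink(a): bitmap=............. | 

bitmap = .............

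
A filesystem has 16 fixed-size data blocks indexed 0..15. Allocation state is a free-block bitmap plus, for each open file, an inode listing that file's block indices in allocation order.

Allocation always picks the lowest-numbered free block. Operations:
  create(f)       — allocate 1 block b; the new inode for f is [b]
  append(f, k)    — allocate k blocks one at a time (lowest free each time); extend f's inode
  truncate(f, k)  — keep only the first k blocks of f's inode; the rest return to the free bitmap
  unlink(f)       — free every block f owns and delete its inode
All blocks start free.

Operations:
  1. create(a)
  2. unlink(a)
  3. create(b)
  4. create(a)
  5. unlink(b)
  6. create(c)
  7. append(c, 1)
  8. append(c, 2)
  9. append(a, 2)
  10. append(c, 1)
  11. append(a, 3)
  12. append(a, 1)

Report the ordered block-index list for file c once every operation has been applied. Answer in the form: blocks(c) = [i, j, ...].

  1. create(a)  ⇒  F...............  {a→[0]}
  2. unlink(a)  ⇒  ................  {}
  3. create(b)  ⇒  F...............  {b→[0]}
  4. create(a)  ⇒  FF..............  {a→[1]; b→[0]}
  5. unlink(b)  ⇒  .F..............  {a→[1]}
  6. create(c)  ⇒  FF..............  {a→[1]; c→[0]}
  7. append(c, 1)  ⇒  FFF.............  {a→[1]; c→[0, 2]}
  8. append(c, 2)  ⇒  FFFFF...........  {a→[1]; c→[0, 2, 3, 4]}
  9. append(a, 2)  ⇒  FFFFFFF.........  {a→[1, 5, 6]; c→[0, 2, 3, 4]}
  10. append(c, 1)  ⇒  FFFFFFFF........  {a→[1, 5, 6]; c→[0, 2, 3, 4, 7]}
  11. append(a, 3)  ⇒  FFFFFFFFFFF.....  {a→[1, 5, 6, 8, 9, 10]; c→[0, 2, 3, 4, 7]}
  12. append(a, 1)  ⇒  FFFFFFFFFFFF....  {a→[1, 5, 6, 8, 9, 10, 11]; c→[0, 2, 3, 4, 7]}

blocks(c) = [0, 2, 3, 4, 7]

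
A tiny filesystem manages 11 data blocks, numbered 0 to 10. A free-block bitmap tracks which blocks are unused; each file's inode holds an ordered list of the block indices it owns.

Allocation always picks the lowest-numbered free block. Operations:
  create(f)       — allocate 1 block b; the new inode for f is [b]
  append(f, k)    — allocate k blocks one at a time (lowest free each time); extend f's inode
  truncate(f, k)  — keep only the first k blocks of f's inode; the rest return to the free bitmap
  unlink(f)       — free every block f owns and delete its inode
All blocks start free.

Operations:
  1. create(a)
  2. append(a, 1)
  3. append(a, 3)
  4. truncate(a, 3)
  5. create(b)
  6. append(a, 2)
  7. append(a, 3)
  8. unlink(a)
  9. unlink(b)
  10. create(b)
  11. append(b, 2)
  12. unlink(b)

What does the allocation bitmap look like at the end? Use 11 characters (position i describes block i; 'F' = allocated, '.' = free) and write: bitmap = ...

after create(a) → a:[0]  free=[F..........]
after append(a, 1) → a:[0, 1]  free=[FF.........]
after append(a, 3) → a:[0, 1, 2, 3, 4]  free=[FFFFF......]
after truncate(a, 3) → a:[0, 1, 2]  free=[FFF........]
after create(b) → a:[0, 1, 2], b:[3]  free=[FFFF.......]
after append(a, 2) → a:[0, 1, 2, 4, 5], b:[3]  free=[FFFFFF.....]
after append(a, 3) → a:[0, 1, 2, 4, 5, 6, 7, 8], b:[3]  free=[FFFFFFFFF..]
after unlink(a) → b:[3]  free=[...F.......]
after unlink(b) →   free=[...........]
after create(b) → b:[0]  free=[F..........]
after append(b, 2) → b:[0, 1, 2]  free=[FFF........]
after unlink(b) →   free=[...........]

bitmap = ...........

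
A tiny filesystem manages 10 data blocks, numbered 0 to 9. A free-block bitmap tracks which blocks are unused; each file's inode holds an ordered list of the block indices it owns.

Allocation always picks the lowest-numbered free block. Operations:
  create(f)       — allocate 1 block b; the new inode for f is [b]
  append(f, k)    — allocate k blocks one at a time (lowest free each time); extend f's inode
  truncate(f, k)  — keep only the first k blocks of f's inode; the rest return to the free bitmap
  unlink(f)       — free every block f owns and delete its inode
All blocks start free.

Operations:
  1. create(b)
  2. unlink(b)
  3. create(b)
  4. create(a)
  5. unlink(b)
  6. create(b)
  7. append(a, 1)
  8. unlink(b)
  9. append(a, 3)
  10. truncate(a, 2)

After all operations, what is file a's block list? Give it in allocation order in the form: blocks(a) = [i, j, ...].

[1] create(b) — b=0 (map F.........)
[2] unlink(b) —  (map ..........)
[3] create(b) — b=0 (map F.........)
[4] create(a) — a=1 b=0 (map FF........)
[5] unlink(b) — a=1 (map .F........)
[6] create(b) — a=1 b=0 (map FF........)
[7] append(a, 1) — a=1,2 b=0 (map FFF.......)
[8] unlink(b) — a=1,2 (map .FF.......)
[9] append(a, 3) — a=1,2,0,3,4 (map FFFFF.....)
[10] truncate(a, 2) — a=1,2 (map .FF.......)

blocks(a) = [1, 2]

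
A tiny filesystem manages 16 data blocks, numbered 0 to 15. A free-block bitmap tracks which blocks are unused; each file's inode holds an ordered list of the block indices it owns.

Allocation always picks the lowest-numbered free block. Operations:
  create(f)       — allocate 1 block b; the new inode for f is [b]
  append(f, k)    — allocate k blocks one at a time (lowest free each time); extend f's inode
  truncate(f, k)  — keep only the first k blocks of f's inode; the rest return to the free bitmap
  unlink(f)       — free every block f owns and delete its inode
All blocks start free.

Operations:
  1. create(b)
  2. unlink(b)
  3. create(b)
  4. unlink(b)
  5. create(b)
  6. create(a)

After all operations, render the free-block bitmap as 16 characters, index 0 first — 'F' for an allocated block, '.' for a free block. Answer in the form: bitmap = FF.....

create(b): bitmap=F............... | b=[0]
unlink(b): bitmap=................ | 
create(b): bitmap=F............... | b=[0]
unlink(b): bitmap=................ | 
create(b): bitmap=F............... | b=[0]
create(a): bitmap=FF.............. | a=[1] b=[0]

bitmap = FF..............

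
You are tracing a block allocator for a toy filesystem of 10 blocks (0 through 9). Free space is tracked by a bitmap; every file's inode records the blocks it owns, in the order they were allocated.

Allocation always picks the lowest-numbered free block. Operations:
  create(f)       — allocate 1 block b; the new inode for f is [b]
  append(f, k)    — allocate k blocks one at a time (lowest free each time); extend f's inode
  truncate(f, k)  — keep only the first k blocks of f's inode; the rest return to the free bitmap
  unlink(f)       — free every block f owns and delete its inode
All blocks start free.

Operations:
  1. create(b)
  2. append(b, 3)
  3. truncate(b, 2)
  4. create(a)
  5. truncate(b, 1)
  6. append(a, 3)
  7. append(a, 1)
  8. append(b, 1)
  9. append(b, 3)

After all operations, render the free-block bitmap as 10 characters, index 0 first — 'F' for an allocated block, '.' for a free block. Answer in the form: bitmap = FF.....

after create(b) → b:[0]  free=[F.........]
after append(b, 3) → b:[0, 1, 2, 3]  free=[FFFF......]
after truncate(b, 2) → b:[0, 1]  free=[FF........]
after create(a) → a:[2], b:[0, 1]  free=[FFF.......]
after truncate(b, 1) → a:[2], b:[0]  free=[F.F.......]
after append(a, 3) → a:[2, 1, 3, 4], b:[0]  free=[FFFFF.....]
after append(a, 1) → a:[2, 1, 3, 4, 5], b:[0]  free=[FFFFFF....]
after append(b, 1) → a:[2, 1, 3, 4, 5], b:[0, 6]  free=[FFFFFFF...]
after append(b, 3) → a:[2, 1, 3, 4, 5], b:[0, 6, 7, 8, 9]  free=[FFFFFFFFFF]

bitmap = FFFFFFFFFF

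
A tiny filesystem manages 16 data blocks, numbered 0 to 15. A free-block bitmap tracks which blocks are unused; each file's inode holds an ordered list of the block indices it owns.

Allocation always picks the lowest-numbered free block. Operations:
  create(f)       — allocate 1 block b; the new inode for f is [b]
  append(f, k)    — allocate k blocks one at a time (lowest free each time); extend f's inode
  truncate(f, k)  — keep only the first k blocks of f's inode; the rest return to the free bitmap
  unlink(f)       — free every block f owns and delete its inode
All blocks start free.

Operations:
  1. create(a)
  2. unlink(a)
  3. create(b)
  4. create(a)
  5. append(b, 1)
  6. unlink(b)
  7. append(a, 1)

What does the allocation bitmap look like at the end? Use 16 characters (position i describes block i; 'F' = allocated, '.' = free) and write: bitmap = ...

[1] create(a) — a=0 (map F...............)
[2] unlink(a) —  (map ................)
[3] create(b) — b=0 (map F...............)
[4] create(a) — a=1 b=0 (map FF..............)
[5] append(b, 1) — a=1 b=0,2 (map FFF.............)
[6] unlink(b) — a=1 (map .F..............)
[7] append(a, 1) — a=1,0 (map FF..............)

bitmap = FF..............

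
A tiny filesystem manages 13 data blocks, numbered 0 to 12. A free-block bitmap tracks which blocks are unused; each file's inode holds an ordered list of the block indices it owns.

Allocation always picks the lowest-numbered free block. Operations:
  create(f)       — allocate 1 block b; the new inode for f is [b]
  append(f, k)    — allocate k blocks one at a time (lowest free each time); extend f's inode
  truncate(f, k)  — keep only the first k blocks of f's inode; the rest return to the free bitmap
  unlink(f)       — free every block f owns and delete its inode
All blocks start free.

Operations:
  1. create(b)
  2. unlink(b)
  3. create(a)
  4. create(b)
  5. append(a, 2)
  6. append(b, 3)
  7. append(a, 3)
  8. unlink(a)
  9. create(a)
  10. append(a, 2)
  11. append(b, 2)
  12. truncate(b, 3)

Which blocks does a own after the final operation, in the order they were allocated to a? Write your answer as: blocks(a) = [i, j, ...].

blocks(a) = [0, 2, 3]

  1. create(b)  ⇒  F............  {b→[0]}
  2. unlink(b)  ⇒  .............  {}
  3. create(a)  ⇒  F............  {a→[0]}
  4. create(b)  ⇒  FF...........  {a→[0]; b→[1]}
  5. append(a, 2)  ⇒  FFFF.........  {a→[0, 2, 3]; b→[1]}
  6. append(b, 3)  ⇒  FFFFFFF......  {a→[0, 2, 3]; b→[1, 4, 5, 6]}
  7. append(a, 3)  ⇒  FFFFFFFFFF...  {a→[0, 2, 3, 7, 8, 9]; b→[1, 4, 5, 6]}
  8. unlink(a)  ⇒  .F..FFF......  {b→[1, 4, 5, 6]}
  9. create(a)  ⇒  FF..FFF......  {a→[0]; b→[1, 4, 5, 6]}
  10. append(a, 2)  ⇒  FFFFFFF......  {a→[0, 2, 3]; b→[1, 4, 5, 6]}
  11. append(b, 2)  ⇒  FFFFFFFFF....  {a→[0, 2, 3]; b→[1, 4, 5, 6, 7, 8]}
  12. truncate(b, 3)  ⇒  FFFFFF.......  {a→[0, 2, 3]; b→[1, 4, 5]}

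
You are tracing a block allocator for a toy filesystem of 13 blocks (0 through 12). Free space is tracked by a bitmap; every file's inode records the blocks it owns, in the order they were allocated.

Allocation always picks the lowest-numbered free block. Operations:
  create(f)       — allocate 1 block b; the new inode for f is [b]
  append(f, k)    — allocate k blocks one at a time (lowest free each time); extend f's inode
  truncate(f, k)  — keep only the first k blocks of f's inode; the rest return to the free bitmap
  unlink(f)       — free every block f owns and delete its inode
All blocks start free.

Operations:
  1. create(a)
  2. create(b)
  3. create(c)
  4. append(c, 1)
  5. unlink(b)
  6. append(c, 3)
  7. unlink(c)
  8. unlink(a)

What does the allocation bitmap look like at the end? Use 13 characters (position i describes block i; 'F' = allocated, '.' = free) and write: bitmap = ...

after create(a) → a:[0]  free=[F............]
after create(b) → a:[0], b:[1]  free=[FF...........]
after create(c) → a:[0], b:[1], c:[2]  free=[FFF..........]
after append(c, 1) → a:[0], b:[1], c:[2, 3]  free=[FFFF.........]
after unlink(b) → a:[0], c:[2, 3]  free=[F.FF.........]
after append(c, 3) → a:[0], c:[2, 3, 1, 4, 5]  free=[FFFFFF.......]
after unlink(c) → a:[0]  free=[F............]
after unlink(a) →   free=[.............]

bitmap = .............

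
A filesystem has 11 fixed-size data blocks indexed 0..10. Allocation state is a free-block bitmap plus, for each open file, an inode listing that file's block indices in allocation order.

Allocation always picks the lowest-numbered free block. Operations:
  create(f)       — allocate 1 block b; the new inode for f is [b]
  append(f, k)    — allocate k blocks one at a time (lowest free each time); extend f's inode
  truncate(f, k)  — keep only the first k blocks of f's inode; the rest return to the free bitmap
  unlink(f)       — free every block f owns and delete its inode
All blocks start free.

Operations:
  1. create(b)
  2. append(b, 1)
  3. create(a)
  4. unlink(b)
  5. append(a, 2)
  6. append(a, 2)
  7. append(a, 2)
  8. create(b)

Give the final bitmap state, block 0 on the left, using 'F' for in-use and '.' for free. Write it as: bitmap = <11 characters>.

after create(b) → b:[0]  free=[F..........]
after append(b, 1) → b:[0, 1]  free=[FF.........]
after create(a) → a:[2], b:[0, 1]  free=[FFF........]
after unlink(b) → a:[2]  free=[..F........]
after append(a, 2) → a:[2, 0, 1]  free=[FFF........]
after append(a, 2) → a:[2, 0, 1, 3, 4]  free=[FFFFF......]
after append(a, 2) → a:[2, 0, 1, 3, 4, 5, 6]  free=[FFFFFFF....]
after create(b) → a:[2, 0, 1, 3, 4, 5, 6], b:[7]  free=[FFFFFFFF...]

bitmap = FFFFFFFF...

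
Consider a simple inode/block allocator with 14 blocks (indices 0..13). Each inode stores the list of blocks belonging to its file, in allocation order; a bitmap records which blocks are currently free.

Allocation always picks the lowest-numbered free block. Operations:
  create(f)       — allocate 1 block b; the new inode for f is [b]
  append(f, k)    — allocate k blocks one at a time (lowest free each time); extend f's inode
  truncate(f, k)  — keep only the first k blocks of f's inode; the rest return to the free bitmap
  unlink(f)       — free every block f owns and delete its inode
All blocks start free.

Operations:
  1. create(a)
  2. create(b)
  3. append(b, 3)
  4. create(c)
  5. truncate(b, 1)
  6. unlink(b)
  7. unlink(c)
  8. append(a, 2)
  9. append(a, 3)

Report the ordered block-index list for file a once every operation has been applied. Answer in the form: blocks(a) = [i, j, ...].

  1. create(a)  ⇒  F.............  {a→[0]}
  2. create(b)  ⇒  FF............  {a→[0]; b→[1]}
  3. append(b, 3)  ⇒  FFFFF.........  {a→[0]; b→[1, 2, 3, 4]}
  4. create(c)  ⇒  FFFFFF........  {a→[0]; b→[1, 2, 3, 4]; c→[5]}
  5. truncate(b, 1)  ⇒  FF...F........  {a→[0]; b→[1]; c→[5]}
  6. unlink(b)  ⇒  F....F........  {a→[0]; c→[5]}
  7. unlink(c)  ⇒  F.............  {a→[0]}
  8. append(a, 2)  ⇒  FFF...........  {a→[0, 1, 2]}
  9. append(a, 3)  ⇒  FFFFFF........  {a→[0, 1, 2, 3, 4, 5]}

blocks(a) = [0, 1, 2, 3, 4, 5]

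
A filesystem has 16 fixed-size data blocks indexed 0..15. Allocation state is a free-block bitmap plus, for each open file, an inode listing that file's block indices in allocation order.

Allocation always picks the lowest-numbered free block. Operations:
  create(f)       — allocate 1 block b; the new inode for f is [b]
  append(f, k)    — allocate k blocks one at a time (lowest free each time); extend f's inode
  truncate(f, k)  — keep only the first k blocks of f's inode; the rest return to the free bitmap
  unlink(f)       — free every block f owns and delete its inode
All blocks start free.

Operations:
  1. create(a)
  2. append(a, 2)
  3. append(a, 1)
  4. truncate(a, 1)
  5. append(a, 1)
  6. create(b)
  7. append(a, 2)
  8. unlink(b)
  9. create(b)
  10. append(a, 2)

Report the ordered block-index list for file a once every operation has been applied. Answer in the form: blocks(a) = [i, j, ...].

blocks(a) = [0, 1, 3, 4, 5, 6]

  1. create(a)  ⇒  F...............  {a→[0]}
  2. append(a, 2)  ⇒  FFF.............  {a→[0, 1, 2]}
  3. append(a, 1)  ⇒  FFFF............  {a→[0, 1, 2, 3]}
  4. truncate(a, 1)  ⇒  F...............  {a→[0]}
  5. append(a, 1)  ⇒  FF..............  {a→[0, 1]}
  6. create(b)  ⇒  FFF.............  {a→[0, 1]; b→[2]}
  7. append(a, 2)  ⇒  FFFFF...........  {a→[0, 1, 3, 4]; b→[2]}
  8. unlink(b)  ⇒  FF.FF...........  {a→[0, 1, 3, 4]}
  9. create(b)  ⇒  FFFFF...........  {a→[0, 1, 3, 4]; b→[2]}
  10. append(a, 2)  ⇒  FFFFFFF.........  {a→[0, 1, 3, 4, 5, 6]; b→[2]}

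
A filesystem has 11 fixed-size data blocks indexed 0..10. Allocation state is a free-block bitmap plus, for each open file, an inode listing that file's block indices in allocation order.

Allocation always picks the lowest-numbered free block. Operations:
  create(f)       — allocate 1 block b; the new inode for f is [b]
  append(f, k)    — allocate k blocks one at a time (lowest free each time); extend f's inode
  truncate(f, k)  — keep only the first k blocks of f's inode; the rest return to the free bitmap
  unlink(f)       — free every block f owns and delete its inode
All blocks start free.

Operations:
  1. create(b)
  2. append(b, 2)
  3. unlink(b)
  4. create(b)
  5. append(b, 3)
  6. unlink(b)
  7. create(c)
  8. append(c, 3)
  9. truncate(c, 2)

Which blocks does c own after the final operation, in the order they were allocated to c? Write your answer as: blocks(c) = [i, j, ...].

  1. create(b)  ⇒  F..........  {b→[0]}
  2. append(b, 2)  ⇒  FFF........  {b→[0, 1, 2]}
  3. unlink(b)  ⇒  ...........  {}
  4. create(b)  ⇒  F..........  {b→[0]}
  5. append(b, 3)  ⇒  FFFF.......  {b→[0, 1, 2, 3]}
  6. unlink(b)  ⇒  ...........  {}
  7. create(c)  ⇒  F..........  {c→[0]}
  8. append(c, 3)  ⇒  FFFF.......  {c→[0, 1, 2, 3]}
  9. truncate(c, 2)  ⇒  FF.........  {c→[0, 1]}

blocks(c) = [0, 1]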